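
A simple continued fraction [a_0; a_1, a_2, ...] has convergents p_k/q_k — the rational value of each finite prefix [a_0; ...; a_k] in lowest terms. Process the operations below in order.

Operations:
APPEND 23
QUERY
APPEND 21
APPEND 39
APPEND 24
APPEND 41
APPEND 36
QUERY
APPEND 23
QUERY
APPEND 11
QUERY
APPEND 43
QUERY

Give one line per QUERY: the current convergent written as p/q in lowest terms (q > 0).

23/1
671326984/29127897
15459155991/670750192
170722042885/7407380009
7356507000046/319188090579

APPEND 23: p_0 = 23·1 + 0 = 23, q_0 = 23·0 + 1 = 1 → 23/1
APPEND 21: p_1 = 21·23 + 1 = 484, q_1 = 21·1 + 0 = 21 → 484/21
APPEND 39: p_2 = 39·484 + 23 = 18899, q_2 = 39·21 + 1 = 820 → 18899/820
APPEND 24: p_3 = 24·18899 + 484 = 454060, q_3 = 24·820 + 21 = 19701 → 454060/19701
APPEND 41: p_4 = 41·454060 + 18899 = 18635359, q_4 = 41·19701 + 820 = 808561 → 18635359/808561
APPEND 36: p_5 = 36·18635359 + 454060 = 671326984, q_5 = 36·808561 + 19701 = 29127897 → 671326984/29127897
APPEND 23: p_6 = 23·671326984 + 18635359 = 15459155991, q_6 = 23·29127897 + 808561 = 670750192 → 15459155991/670750192
APPEND 11: p_7 = 11·15459155991 + 671326984 = 170722042885, q_7 = 11·670750192 + 29127897 = 7407380009 → 170722042885/7407380009
APPEND 43: p_8 = 43·170722042885 + 15459155991 = 7356507000046, q_8 = 43·7407380009 + 670750192 = 319188090579 → 7356507000046/319188090579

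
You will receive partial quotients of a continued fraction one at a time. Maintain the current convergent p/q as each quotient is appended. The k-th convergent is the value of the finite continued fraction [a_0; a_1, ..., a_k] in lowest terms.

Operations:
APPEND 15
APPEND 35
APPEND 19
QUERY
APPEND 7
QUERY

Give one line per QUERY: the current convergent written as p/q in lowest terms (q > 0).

10009/666
70589/4697

APPEND 15: p_0 = 15·1 + 0 = 15, q_0 = 15·0 + 1 = 1 → 15/1
APPEND 35: p_1 = 35·15 + 1 = 526, q_1 = 35·1 + 0 = 35 → 526/35
APPEND 19: p_2 = 19·526 + 15 = 10009, q_2 = 19·35 + 1 = 666 → 10009/666
APPEND 7: p_3 = 7·10009 + 526 = 70589, q_3 = 7·666 + 35 = 4697 → 70589/4697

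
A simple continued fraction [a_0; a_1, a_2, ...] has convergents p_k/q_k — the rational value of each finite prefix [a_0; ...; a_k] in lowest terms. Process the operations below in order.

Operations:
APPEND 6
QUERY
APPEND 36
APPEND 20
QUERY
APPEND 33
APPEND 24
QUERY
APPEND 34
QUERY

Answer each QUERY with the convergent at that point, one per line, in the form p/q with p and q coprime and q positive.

6/1
4346/721
3451586/572617
117497559/19492807

APPEND 6: p_0 = 6·1 + 0 = 6, q_0 = 6·0 + 1 = 1 → 6/1
APPEND 36: p_1 = 36·6 + 1 = 217, q_1 = 36·1 + 0 = 36 → 217/36
APPEND 20: p_2 = 20·217 + 6 = 4346, q_2 = 20·36 + 1 = 721 → 4346/721
APPEND 33: p_3 = 33·4346 + 217 = 143635, q_3 = 33·721 + 36 = 23829 → 143635/23829
APPEND 24: p_4 = 24·143635 + 4346 = 3451586, q_4 = 24·23829 + 721 = 572617 → 3451586/572617
APPEND 34: p_5 = 34·3451586 + 143635 = 117497559, q_5 = 34·572617 + 23829 = 19492807 → 117497559/19492807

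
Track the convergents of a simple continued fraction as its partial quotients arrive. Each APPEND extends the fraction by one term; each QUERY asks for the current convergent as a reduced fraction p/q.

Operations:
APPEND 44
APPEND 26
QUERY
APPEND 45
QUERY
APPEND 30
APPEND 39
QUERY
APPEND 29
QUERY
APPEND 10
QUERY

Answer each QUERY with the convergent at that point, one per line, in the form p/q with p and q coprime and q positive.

APPEND 44: p_0 = 44·1 + 0 = 44, q_0 = 44·0 + 1 = 1 → 44/1
APPEND 26: p_1 = 26·44 + 1 = 1145, q_1 = 26·1 + 0 = 26 → 1145/26
APPEND 45: p_2 = 45·1145 + 44 = 51569, q_2 = 45·26 + 1 = 1171 → 51569/1171
APPEND 30: p_3 = 30·51569 + 1145 = 1548215, q_3 = 30·1171 + 26 = 35156 → 1548215/35156
APPEND 39: p_4 = 39·1548215 + 51569 = 60431954, q_4 = 39·35156 + 1171 = 1372255 → 60431954/1372255
APPEND 29: p_5 = 29·60431954 + 1548215 = 1754074881, q_5 = 29·1372255 + 35156 = 39830551 → 1754074881/39830551
APPEND 10: p_6 = 10·1754074881 + 60431954 = 17601180764, q_6 = 10·39830551 + 1372255 = 399677765 → 17601180764/399677765

1145/26
51569/1171
60431954/1372255
1754074881/39830551
17601180764/399677765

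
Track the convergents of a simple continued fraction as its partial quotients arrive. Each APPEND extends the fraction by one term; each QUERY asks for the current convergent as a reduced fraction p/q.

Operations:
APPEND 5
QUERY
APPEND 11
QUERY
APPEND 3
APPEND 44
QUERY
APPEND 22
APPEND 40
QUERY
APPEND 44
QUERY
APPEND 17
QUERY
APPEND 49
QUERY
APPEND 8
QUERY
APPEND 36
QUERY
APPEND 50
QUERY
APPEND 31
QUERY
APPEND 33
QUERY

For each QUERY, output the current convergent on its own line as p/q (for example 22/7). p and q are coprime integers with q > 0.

5/1
56/11
7668/1507
6762428/1329027
297715701/58510376
5067929345/996005419
248626253606/48862775907
1994077958193/391898212675
72035432748554/14157198432207
3603765715385893/708251819823025
111788772609711237/21969963612945982
3692633261835856714/725717051047040431

APPEND 5: p_0 = 5·1 + 0 = 5, q_0 = 5·0 + 1 = 1 → 5/1
APPEND 11: p_1 = 11·5 + 1 = 56, q_1 = 11·1 + 0 = 11 → 56/11
APPEND 3: p_2 = 3·56 + 5 = 173, q_2 = 3·11 + 1 = 34 → 173/34
APPEND 44: p_3 = 44·173 + 56 = 7668, q_3 = 44·34 + 11 = 1507 → 7668/1507
APPEND 22: p_4 = 22·7668 + 173 = 168869, q_4 = 22·1507 + 34 = 33188 → 168869/33188
APPEND 40: p_5 = 40·168869 + 7668 = 6762428, q_5 = 40·33188 + 1507 = 1329027 → 6762428/1329027
APPEND 44: p_6 = 44·6762428 + 168869 = 297715701, q_6 = 44·1329027 + 33188 = 58510376 → 297715701/58510376
APPEND 17: p_7 = 17·297715701 + 6762428 = 5067929345, q_7 = 17·58510376 + 1329027 = 996005419 → 5067929345/996005419
APPEND 49: p_8 = 49·5067929345 + 297715701 = 248626253606, q_8 = 49·996005419 + 58510376 = 48862775907 → 248626253606/48862775907
APPEND 8: p_9 = 8·248626253606 + 5067929345 = 1994077958193, q_9 = 8·48862775907 + 996005419 = 391898212675 → 1994077958193/391898212675
APPEND 36: p_10 = 36·1994077958193 + 248626253606 = 72035432748554, q_10 = 36·391898212675 + 48862775907 = 14157198432207 → 72035432748554/14157198432207
APPEND 50: p_11 = 50·72035432748554 + 1994077958193 = 3603765715385893, q_11 = 50·14157198432207 + 391898212675 = 708251819823025 → 3603765715385893/708251819823025
APPEND 31: p_12 = 31·3603765715385893 + 72035432748554 = 111788772609711237, q_12 = 31·708251819823025 + 14157198432207 = 21969963612945982 → 111788772609711237/21969963612945982
APPEND 33: p_13 = 33·111788772609711237 + 3603765715385893 = 3692633261835856714, q_13 = 33·21969963612945982 + 708251819823025 = 725717051047040431 → 3692633261835856714/725717051047040431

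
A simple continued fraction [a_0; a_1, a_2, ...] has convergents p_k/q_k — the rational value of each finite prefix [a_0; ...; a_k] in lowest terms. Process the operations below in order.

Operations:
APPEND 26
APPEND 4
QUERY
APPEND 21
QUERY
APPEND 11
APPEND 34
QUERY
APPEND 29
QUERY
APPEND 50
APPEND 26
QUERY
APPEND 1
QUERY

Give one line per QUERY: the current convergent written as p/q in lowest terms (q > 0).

APPEND 26: p_0 = 26·1 + 0 = 26, q_0 = 26·0 + 1 = 1 → 26/1
APPEND 4: p_1 = 4·26 + 1 = 105, q_1 = 4·1 + 0 = 4 → 105/4
APPEND 21: p_2 = 21·105 + 26 = 2231, q_2 = 21·4 + 1 = 85 → 2231/85
APPEND 11: p_3 = 11·2231 + 105 = 24646, q_3 = 11·85 + 4 = 939 → 24646/939
APPEND 34: p_4 = 34·24646 + 2231 = 840195, q_4 = 34·939 + 85 = 32011 → 840195/32011
APPEND 29: p_5 = 29·840195 + 24646 = 24390301, q_5 = 29·32011 + 939 = 929258 → 24390301/929258
APPEND 50: p_6 = 50·24390301 + 840195 = 1220355245, q_6 = 50·929258 + 32011 = 46494911 → 1220355245/46494911
APPEND 26: p_7 = 26·1220355245 + 24390301 = 31753626671, q_7 = 26·46494911 + 929258 = 1209796944 → 31753626671/1209796944
APPEND 1: p_8 = 1·31753626671 + 1220355245 = 32973981916, q_8 = 1·1209796944 + 46494911 = 1256291855 → 32973981916/1256291855

105/4
2231/85
840195/32011
24390301/929258
31753626671/1209796944
32973981916/1256291855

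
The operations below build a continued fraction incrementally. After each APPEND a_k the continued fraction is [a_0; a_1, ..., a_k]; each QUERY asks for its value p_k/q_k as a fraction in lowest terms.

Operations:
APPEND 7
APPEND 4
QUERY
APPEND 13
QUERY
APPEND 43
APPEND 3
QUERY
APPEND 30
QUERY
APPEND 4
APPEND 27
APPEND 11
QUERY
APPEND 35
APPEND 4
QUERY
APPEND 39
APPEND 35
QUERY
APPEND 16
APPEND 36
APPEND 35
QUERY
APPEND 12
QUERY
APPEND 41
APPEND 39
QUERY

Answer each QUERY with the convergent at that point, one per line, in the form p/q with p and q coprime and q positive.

APPEND 7: p_0 = 7·1 + 0 = 7, q_0 = 7·0 + 1 = 1 → 7/1
APPEND 4: p_1 = 4·7 + 1 = 29, q_1 = 4·1 + 0 = 4 → 29/4
APPEND 13: p_2 = 13·29 + 7 = 384, q_2 = 13·4 + 1 = 53 → 384/53
APPEND 43: p_3 = 43·384 + 29 = 16541, q_3 = 43·53 + 4 = 2283 → 16541/2283
APPEND 3: p_4 = 3·16541 + 384 = 50007, q_4 = 3·2283 + 53 = 6902 → 50007/6902
APPEND 30: p_5 = 30·50007 + 16541 = 1516751, q_5 = 30·6902 + 2283 = 209343 → 1516751/209343
APPEND 4: p_6 = 4·1516751 + 50007 = 6117011, q_6 = 4·209343 + 6902 = 844274 → 6117011/844274
APPEND 27: p_7 = 27·6117011 + 1516751 = 166676048, q_7 = 27·844274 + 209343 = 23004741 → 166676048/23004741
APPEND 11: p_8 = 11·166676048 + 6117011 = 1839553539, q_8 = 11·23004741 + 844274 = 253896425 → 1839553539/253896425
APPEND 35: p_9 = 35·1839553539 + 166676048 = 64551049913, q_9 = 35·253896425 + 23004741 = 8909379616 → 64551049913/8909379616
APPEND 4: p_10 = 4·64551049913 + 1839553539 = 260043753191, q_10 = 4·8909379616 + 253896425 = 35891414889 → 260043753191/35891414889
APPEND 39: p_11 = 39·260043753191 + 64551049913 = 10206257424362, q_11 = 39·35891414889 + 8909379616 = 1408674560287 → 10206257424362/1408674560287
APPEND 35: p_12 = 35·10206257424362 + 260043753191 = 357479053605861, q_12 = 35·1408674560287 + 35891414889 = 49339501024934 → 357479053605861/49339501024934
APPEND 16: p_13 = 16·357479053605861 + 10206257424362 = 5729871115118138, q_13 = 16·49339501024934 + 1408674560287 = 790840690959231 → 5729871115118138/790840690959231
APPEND 36: p_14 = 36·5729871115118138 + 357479053605861 = 206632839197858829, q_14 = 36·790840690959231 + 49339501024934 = 28519604375557250 → 206632839197858829/28519604375557250
APPEND 35: p_15 = 35·206632839197858829 + 5729871115118138 = 7237879243040177153, q_15 = 35·28519604375557250 + 790840690959231 = 998976993835462981 → 7237879243040177153/998976993835462981
APPEND 12: p_16 = 12·7237879243040177153 + 206632839197858829 = 87061183755679984665, q_16 = 12·998976993835462981 + 28519604375557250 = 12016243530401113022 → 87061183755679984665/12016243530401113022
APPEND 41: p_17 = 41·87061183755679984665 + 7237879243040177153 = 3576746413225919548418, q_17 = 41·12016243530401113022 + 998976993835462981 = 493664961740281096883 → 3576746413225919548418/493664961740281096883
APPEND 39: p_18 = 39·3576746413225919548418 + 87061183755679984665 = 139580171299566542372967, q_18 = 39·493664961740281096883 + 12016243530401113022 = 19264949751401363891459 → 139580171299566542372967/19264949751401363891459

29/4
384/53
50007/6902
1516751/209343
1839553539/253896425
260043753191/35891414889
357479053605861/49339501024934
7237879243040177153/998976993835462981
87061183755679984665/12016243530401113022
139580171299566542372967/19264949751401363891459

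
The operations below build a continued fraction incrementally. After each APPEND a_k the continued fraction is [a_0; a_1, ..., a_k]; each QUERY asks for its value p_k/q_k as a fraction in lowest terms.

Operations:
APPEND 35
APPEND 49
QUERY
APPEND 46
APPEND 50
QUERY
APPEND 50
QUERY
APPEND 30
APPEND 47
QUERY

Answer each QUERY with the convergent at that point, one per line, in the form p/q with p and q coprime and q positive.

APPEND 35: p_0 = 35·1 + 0 = 35, q_0 = 35·0 + 1 = 1 → 35/1
APPEND 49: p_1 = 49·35 + 1 = 1716, q_1 = 49·1 + 0 = 49 → 1716/49
APPEND 46: p_2 = 46·1716 + 35 = 78971, q_2 = 46·49 + 1 = 2255 → 78971/2255
APPEND 50: p_3 = 50·78971 + 1716 = 3950266, q_3 = 50·2255 + 49 = 112799 → 3950266/112799
APPEND 50: p_4 = 50·3950266 + 78971 = 197592271, q_4 = 50·112799 + 2255 = 5642205 → 197592271/5642205
APPEND 30: p_5 = 30·197592271 + 3950266 = 5931718396, q_5 = 30·5642205 + 112799 = 169378949 → 5931718396/169378949
APPEND 47: p_6 = 47·5931718396 + 197592271 = 278988356883, q_6 = 47·169378949 + 5642205 = 7966452808 → 278988356883/7966452808

1716/49
3950266/112799
197592271/5642205
278988356883/7966452808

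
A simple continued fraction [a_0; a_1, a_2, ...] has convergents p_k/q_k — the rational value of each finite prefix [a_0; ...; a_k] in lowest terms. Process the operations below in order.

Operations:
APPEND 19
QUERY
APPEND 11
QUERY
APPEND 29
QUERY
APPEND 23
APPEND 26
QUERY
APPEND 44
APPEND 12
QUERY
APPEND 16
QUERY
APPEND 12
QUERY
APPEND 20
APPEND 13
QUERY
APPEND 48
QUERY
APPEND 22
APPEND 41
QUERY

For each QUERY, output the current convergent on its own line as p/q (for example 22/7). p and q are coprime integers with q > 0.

APPEND 19: p_0 = 19·1 + 0 = 19, q_0 = 19·0 + 1 = 1 → 19/1
APPEND 11: p_1 = 11·19 + 1 = 210, q_1 = 11·1 + 0 = 11 → 210/11
APPEND 29: p_2 = 29·210 + 19 = 6109, q_2 = 29·11 + 1 = 320 → 6109/320
APPEND 23: p_3 = 23·6109 + 210 = 140717, q_3 = 23·320 + 11 = 7371 → 140717/7371
APPEND 26: p_4 = 26·140717 + 6109 = 3664751, q_4 = 26·7371 + 320 = 191966 → 3664751/191966
APPEND 44: p_5 = 44·3664751 + 140717 = 161389761, q_5 = 44·191966 + 7371 = 8453875 → 161389761/8453875
APPEND 12: p_6 = 12·161389761 + 3664751 = 1940341883, q_6 = 12·8453875 + 191966 = 101638466 → 1940341883/101638466
APPEND 16: p_7 = 16·1940341883 + 161389761 = 31206859889, q_7 = 16·101638466 + 8453875 = 1634669331 → 31206859889/1634669331
APPEND 12: p_8 = 12·31206859889 + 1940341883 = 376422660551, q_8 = 12·1634669331 + 101638466 = 19717670438 → 376422660551/19717670438
APPEND 20: p_9 = 20·376422660551 + 31206859889 = 7559660070909, q_9 = 20·19717670438 + 1634669331 = 395988078091 → 7559660070909/395988078091
APPEND 13: p_10 = 13·7559660070909 + 376422660551 = 98652003582368, q_10 = 13·395988078091 + 19717670438 = 5167562685621 → 98652003582368/5167562685621
APPEND 48: p_11 = 48·98652003582368 + 7559660070909 = 4742855832024573, q_11 = 48·5167562685621 + 395988078091 = 248438996987899 → 4742855832024573/248438996987899
APPEND 22: p_12 = 22·4742855832024573 + 98652003582368 = 104441480308122974, q_12 = 22·248438996987899 + 5167562685621 = 5470825496419399 → 104441480308122974/5470825496419399
APPEND 41: p_13 = 41·104441480308122974 + 4742855832024573 = 4286843548465066507, q_13 = 41·5470825496419399 + 248438996987899 = 224552284350183258 → 4286843548465066507/224552284350183258

19/1
210/11
6109/320
3664751/191966
1940341883/101638466
31206859889/1634669331
376422660551/19717670438
98652003582368/5167562685621
4742855832024573/248438996987899
4286843548465066507/224552284350183258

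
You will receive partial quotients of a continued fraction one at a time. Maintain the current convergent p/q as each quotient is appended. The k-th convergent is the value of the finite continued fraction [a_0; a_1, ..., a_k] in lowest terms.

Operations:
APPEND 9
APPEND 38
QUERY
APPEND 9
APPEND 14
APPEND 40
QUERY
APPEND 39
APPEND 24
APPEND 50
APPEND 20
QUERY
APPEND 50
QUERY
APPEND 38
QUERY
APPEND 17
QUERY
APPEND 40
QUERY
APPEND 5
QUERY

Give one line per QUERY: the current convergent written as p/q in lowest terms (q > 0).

343/38
1750576/193943
1644345861220/182173964091
82299428287151/9117797810717
3129022620772958/346658490771337
53275683981427437/5902312140923446
2134156381877870438/236439144127709177
10724057593370779627/1188098032779469331

APPEND 9: p_0 = 9·1 + 0 = 9, q_0 = 9·0 + 1 = 1 → 9/1
APPEND 38: p_1 = 38·9 + 1 = 343, q_1 = 38·1 + 0 = 38 → 343/38
APPEND 9: p_2 = 9·343 + 9 = 3096, q_2 = 9·38 + 1 = 343 → 3096/343
APPEND 14: p_3 = 14·3096 + 343 = 43687, q_3 = 14·343 + 38 = 4840 → 43687/4840
APPEND 40: p_4 = 40·43687 + 3096 = 1750576, q_4 = 40·4840 + 343 = 193943 → 1750576/193943
APPEND 39: p_5 = 39·1750576 + 43687 = 68316151, q_5 = 39·193943 + 4840 = 7568617 → 68316151/7568617
APPEND 24: p_6 = 24·68316151 + 1750576 = 1641338200, q_6 = 24·7568617 + 193943 = 181840751 → 1641338200/181840751
APPEND 50: p_7 = 50·1641338200 + 68316151 = 82135226151, q_7 = 50·181840751 + 7568617 = 9099606167 → 82135226151/9099606167
APPEND 20: p_8 = 20·82135226151 + 1641338200 = 1644345861220, q_8 = 20·9099606167 + 181840751 = 182173964091 → 1644345861220/182173964091
APPEND 50: p_9 = 50·1644345861220 + 82135226151 = 82299428287151, q_9 = 50·182173964091 + 9099606167 = 9117797810717 → 82299428287151/9117797810717
APPEND 38: p_10 = 38·82299428287151 + 1644345861220 = 3129022620772958, q_10 = 38·9117797810717 + 182173964091 = 346658490771337 → 3129022620772958/346658490771337
APPEND 17: p_11 = 17·3129022620772958 + 82299428287151 = 53275683981427437, q_11 = 17·346658490771337 + 9117797810717 = 5902312140923446 → 53275683981427437/5902312140923446
APPEND 40: p_12 = 40·53275683981427437 + 3129022620772958 = 2134156381877870438, q_12 = 40·5902312140923446 + 346658490771337 = 236439144127709177 → 2134156381877870438/236439144127709177
APPEND 5: p_13 = 5·2134156381877870438 + 53275683981427437 = 10724057593370779627, q_13 = 5·236439144127709177 + 5902312140923446 = 1188098032779469331 → 10724057593370779627/1188098032779469331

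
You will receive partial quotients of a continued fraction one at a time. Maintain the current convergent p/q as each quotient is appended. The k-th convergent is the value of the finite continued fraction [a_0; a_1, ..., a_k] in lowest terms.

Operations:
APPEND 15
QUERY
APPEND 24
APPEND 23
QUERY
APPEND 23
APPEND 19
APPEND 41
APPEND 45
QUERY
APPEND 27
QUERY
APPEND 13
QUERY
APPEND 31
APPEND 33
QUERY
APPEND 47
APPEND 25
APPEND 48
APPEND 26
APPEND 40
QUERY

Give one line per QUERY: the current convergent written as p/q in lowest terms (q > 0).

15/1
8318/553
6746789353/448542255
182313160069/12120603098
2376817870250/158016382529
2439877833418277/162208755611930
143699568127140334572174/9553481657406897904327

APPEND 15: p_0 = 15·1 + 0 = 15, q_0 = 15·0 + 1 = 1 → 15/1
APPEND 24: p_1 = 24·15 + 1 = 361, q_1 = 24·1 + 0 = 24 → 361/24
APPEND 23: p_2 = 23·361 + 15 = 8318, q_2 = 23·24 + 1 = 553 → 8318/553
APPEND 23: p_3 = 23·8318 + 361 = 191675, q_3 = 23·553 + 24 = 12743 → 191675/12743
APPEND 19: p_4 = 19·191675 + 8318 = 3650143, q_4 = 19·12743 + 553 = 242670 → 3650143/242670
APPEND 41: p_5 = 41·3650143 + 191675 = 149847538, q_5 = 41·242670 + 12743 = 9962213 → 149847538/9962213
APPEND 45: p_6 = 45·149847538 + 3650143 = 6746789353, q_6 = 45·9962213 + 242670 = 448542255 → 6746789353/448542255
APPEND 27: p_7 = 27·6746789353 + 149847538 = 182313160069, q_7 = 27·448542255 + 9962213 = 12120603098 → 182313160069/12120603098
APPEND 13: p_8 = 13·182313160069 + 6746789353 = 2376817870250, q_8 = 13·12120603098 + 448542255 = 158016382529 → 2376817870250/158016382529
APPEND 31: p_9 = 31·2376817870250 + 182313160069 = 73863667137819, q_9 = 31·158016382529 + 12120603098 = 4910628461497 → 73863667137819/4910628461497
APPEND 33: p_10 = 33·73863667137819 + 2376817870250 = 2439877833418277, q_10 = 33·4910628461497 + 158016382529 = 162208755611930 → 2439877833418277/162208755611930
APPEND 47: p_11 = 47·2439877833418277 + 73863667137819 = 114748121837796838, q_11 = 47·162208755611930 + 4910628461497 = 7628722142222207 → 114748121837796838/7628722142222207
APPEND 25: p_12 = 25·114748121837796838 + 2439877833418277 = 2871142923778339227, q_12 = 25·7628722142222207 + 162208755611930 = 190880262311167105 → 2871142923778339227/190880262311167105
APPEND 48: p_13 = 48·2871142923778339227 + 114748121837796838 = 137929608463198079734, q_13 = 48·190880262311167105 + 7628722142222207 = 9169881313078243247 → 137929608463198079734/9169881313078243247
APPEND 26: p_14 = 26·137929608463198079734 + 2871142923778339227 = 3589040962966928412311, q_14 = 26·9169881313078243247 + 190880262311167105 = 238607794402345491527 → 3589040962966928412311/238607794402345491527
APPEND 40: p_15 = 40·3589040962966928412311 + 137929608463198079734 = 143699568127140334572174, q_15 = 40·238607794402345491527 + 9169881313078243247 = 9553481657406897904327 → 143699568127140334572174/9553481657406897904327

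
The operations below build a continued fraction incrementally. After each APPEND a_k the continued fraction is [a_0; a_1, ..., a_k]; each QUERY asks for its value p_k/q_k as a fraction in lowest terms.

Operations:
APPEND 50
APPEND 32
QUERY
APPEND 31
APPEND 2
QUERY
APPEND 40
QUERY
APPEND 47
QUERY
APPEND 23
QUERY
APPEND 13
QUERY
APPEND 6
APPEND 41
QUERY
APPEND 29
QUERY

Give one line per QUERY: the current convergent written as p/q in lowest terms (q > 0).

APPEND 50: p_0 = 50·1 + 0 = 50, q_0 = 50·0 + 1 = 1 → 50/1
APPEND 32: p_1 = 32·50 + 1 = 1601, q_1 = 32·1 + 0 = 32 → 1601/32
APPEND 31: p_2 = 31·1601 + 50 = 49681, q_2 = 31·32 + 1 = 993 → 49681/993
APPEND 2: p_3 = 2·49681 + 1601 = 100963, q_3 = 2·993 + 32 = 2018 → 100963/2018
APPEND 40: p_4 = 40·100963 + 49681 = 4088201, q_4 = 40·2018 + 993 = 81713 → 4088201/81713
APPEND 47: p_5 = 47·4088201 + 100963 = 192246410, q_5 = 47·81713 + 2018 = 3842529 → 192246410/3842529
APPEND 23: p_6 = 23·192246410 + 4088201 = 4425755631, q_6 = 23·3842529 + 81713 = 88459880 → 4425755631/88459880
APPEND 13: p_7 = 13·4425755631 + 192246410 = 57727069613, q_7 = 13·88459880 + 3842529 = 1153820969 → 57727069613/1153820969
APPEND 6: p_8 = 6·57727069613 + 4425755631 = 350788173309, q_8 = 6·1153820969 + 88459880 = 7011385694 → 350788173309/7011385694
APPEND 41: p_9 = 41·350788173309 + 57727069613 = 14440042175282, q_9 = 41·7011385694 + 1153820969 = 288620634423 → 14440042175282/288620634423
APPEND 29: p_10 = 29·14440042175282 + 350788173309 = 419112011256487, q_10 = 29·288620634423 + 7011385694 = 8377009783961 → 419112011256487/8377009783961

1601/32
100963/2018
4088201/81713
192246410/3842529
4425755631/88459880
57727069613/1153820969
14440042175282/288620634423
419112011256487/8377009783961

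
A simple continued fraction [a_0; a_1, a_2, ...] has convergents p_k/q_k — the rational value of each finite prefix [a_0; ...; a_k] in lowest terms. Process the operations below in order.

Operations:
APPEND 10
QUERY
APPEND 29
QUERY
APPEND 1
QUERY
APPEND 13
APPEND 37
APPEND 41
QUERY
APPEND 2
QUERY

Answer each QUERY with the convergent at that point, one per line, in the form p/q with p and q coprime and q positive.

APPEND 10: p_0 = 10·1 + 0 = 10, q_0 = 10·0 + 1 = 1 → 10/1
APPEND 29: p_1 = 29·10 + 1 = 291, q_1 = 29·1 + 0 = 29 → 291/29
APPEND 1: p_2 = 1·291 + 10 = 301, q_2 = 1·29 + 1 = 30 → 301/30
APPEND 13: p_3 = 13·301 + 291 = 4204, q_3 = 13·30 + 29 = 419 → 4204/419
APPEND 37: p_4 = 37·4204 + 301 = 155849, q_4 = 37·419 + 30 = 15533 → 155849/15533
APPEND 41: p_5 = 41·155849 + 4204 = 6394013, q_5 = 41·15533 + 419 = 637272 → 6394013/637272
APPEND 2: p_6 = 2·6394013 + 155849 = 12943875, q_6 = 2·637272 + 15533 = 1290077 → 12943875/1290077

10/1
291/29
301/30
6394013/637272
12943875/1290077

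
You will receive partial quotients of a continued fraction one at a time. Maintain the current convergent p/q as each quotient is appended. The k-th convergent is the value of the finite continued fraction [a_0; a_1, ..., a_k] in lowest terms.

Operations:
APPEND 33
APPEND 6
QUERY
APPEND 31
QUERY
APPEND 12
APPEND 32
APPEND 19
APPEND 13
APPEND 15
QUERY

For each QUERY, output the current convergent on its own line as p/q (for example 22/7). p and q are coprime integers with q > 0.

199/6
6202/187
8966308090/270348193

APPEND 33: p_0 = 33·1 + 0 = 33, q_0 = 33·0 + 1 = 1 → 33/1
APPEND 6: p_1 = 6·33 + 1 = 199, q_1 = 6·1 + 0 = 6 → 199/6
APPEND 31: p_2 = 31·199 + 33 = 6202, q_2 = 31·6 + 1 = 187 → 6202/187
APPEND 12: p_3 = 12·6202 + 199 = 74623, q_3 = 12·187 + 6 = 2250 → 74623/2250
APPEND 32: p_4 = 32·74623 + 6202 = 2394138, q_4 = 32·2250 + 187 = 72187 → 2394138/72187
APPEND 19: p_5 = 19·2394138 + 74623 = 45563245, q_5 = 19·72187 + 2250 = 1373803 → 45563245/1373803
APPEND 13: p_6 = 13·45563245 + 2394138 = 594716323, q_6 = 13·1373803 + 72187 = 17931626 → 594716323/17931626
APPEND 15: p_7 = 15·594716323 + 45563245 = 8966308090, q_7 = 15·17931626 + 1373803 = 270348193 → 8966308090/270348193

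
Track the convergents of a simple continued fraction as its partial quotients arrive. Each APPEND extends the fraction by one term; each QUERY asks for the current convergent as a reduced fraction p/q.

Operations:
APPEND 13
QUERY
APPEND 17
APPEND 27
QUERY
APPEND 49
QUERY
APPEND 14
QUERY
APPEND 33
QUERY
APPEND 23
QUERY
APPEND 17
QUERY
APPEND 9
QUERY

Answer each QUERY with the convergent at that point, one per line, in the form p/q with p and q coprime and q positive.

APPEND 13: p_0 = 13·1 + 0 = 13, q_0 = 13·0 + 1 = 1 → 13/1
APPEND 17: p_1 = 17·13 + 1 = 222, q_1 = 17·1 + 0 = 17 → 222/17
APPEND 27: p_2 = 27·222 + 13 = 6007, q_2 = 27·17 + 1 = 460 → 6007/460
APPEND 49: p_3 = 49·6007 + 222 = 294565, q_3 = 49·460 + 17 = 22557 → 294565/22557
APPEND 14: p_4 = 14·294565 + 6007 = 4129917, q_4 = 14·22557 + 460 = 316258 → 4129917/316258
APPEND 33: p_5 = 33·4129917 + 294565 = 136581826, q_5 = 33·316258 + 22557 = 10459071 → 136581826/10459071
APPEND 23: p_6 = 23·136581826 + 4129917 = 3145511915, q_6 = 23·10459071 + 316258 = 240874891 → 3145511915/240874891
APPEND 17: p_7 = 17·3145511915 + 136581826 = 53610284381, q_7 = 17·240874891 + 10459071 = 4105332218 → 53610284381/4105332218
APPEND 9: p_8 = 9·53610284381 + 3145511915 = 485638071344, q_8 = 9·4105332218 + 240874891 = 37188864853 → 485638071344/37188864853

13/1
6007/460
294565/22557
4129917/316258
136581826/10459071
3145511915/240874891
53610284381/4105332218
485638071344/37188864853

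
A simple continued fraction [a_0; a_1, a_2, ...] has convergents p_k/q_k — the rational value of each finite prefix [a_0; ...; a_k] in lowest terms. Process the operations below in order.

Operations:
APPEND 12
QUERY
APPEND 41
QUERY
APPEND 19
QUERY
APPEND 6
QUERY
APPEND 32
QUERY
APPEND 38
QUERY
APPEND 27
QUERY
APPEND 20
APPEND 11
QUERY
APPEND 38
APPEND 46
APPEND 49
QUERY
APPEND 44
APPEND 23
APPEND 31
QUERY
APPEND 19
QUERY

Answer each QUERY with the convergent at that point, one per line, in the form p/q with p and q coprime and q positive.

12/1
493/41
9379/780
56767/4721
1825923/151852
69441841/5775097
1876755630/156079471
415526854481/34557089158
35711655246610914/2969942474303597
1123544561742659382828/93439038113726673395
21383539335059738935379/1778351669324053556118

APPEND 12: p_0 = 12·1 + 0 = 12, q_0 = 12·0 + 1 = 1 → 12/1
APPEND 41: p_1 = 41·12 + 1 = 493, q_1 = 41·1 + 0 = 41 → 493/41
APPEND 19: p_2 = 19·493 + 12 = 9379, q_2 = 19·41 + 1 = 780 → 9379/780
APPEND 6: p_3 = 6·9379 + 493 = 56767, q_3 = 6·780 + 41 = 4721 → 56767/4721
APPEND 32: p_4 = 32·56767 + 9379 = 1825923, q_4 = 32·4721 + 780 = 151852 → 1825923/151852
APPEND 38: p_5 = 38·1825923 + 56767 = 69441841, q_5 = 38·151852 + 4721 = 5775097 → 69441841/5775097
APPEND 27: p_6 = 27·69441841 + 1825923 = 1876755630, q_6 = 27·5775097 + 151852 = 156079471 → 1876755630/156079471
APPEND 20: p_7 = 20·1876755630 + 69441841 = 37604554441, q_7 = 20·156079471 + 5775097 = 3127364517 → 37604554441/3127364517
APPEND 11: p_8 = 11·37604554441 + 1876755630 = 415526854481, q_8 = 11·3127364517 + 156079471 = 34557089158 → 415526854481/34557089158
APPEND 38: p_9 = 38·415526854481 + 37604554441 = 15827625024719, q_9 = 38·34557089158 + 3127364517 = 1316296752521 → 15827625024719/1316296752521
APPEND 46: p_10 = 46·15827625024719 + 415526854481 = 728486277991555, q_10 = 46·1316296752521 + 34557089158 = 60584207705124 → 728486277991555/60584207705124
APPEND 49: p_11 = 49·728486277991555 + 15827625024719 = 35711655246610914, q_11 = 49·60584207705124 + 1316296752521 = 2969942474303597 → 35711655246610914/2969942474303597
APPEND 44: p_12 = 44·35711655246610914 + 728486277991555 = 1572041317128871771, q_12 = 44·2969942474303597 + 60584207705124 = 130738053077063392 → 1572041317128871771/130738053077063392
APPEND 23: p_13 = 23·1572041317128871771 + 35711655246610914 = 36192661949210661647, q_13 = 23·130738053077063392 + 2969942474303597 = 3009945163246761613 → 36192661949210661647/3009945163246761613
APPEND 31: p_14 = 31·36192661949210661647 + 1572041317128871771 = 1123544561742659382828, q_14 = 31·3009945163246761613 + 130738053077063392 = 93439038113726673395 → 1123544561742659382828/93439038113726673395
APPEND 19: p_15 = 19·1123544561742659382828 + 36192661949210661647 = 21383539335059738935379, q_15 = 19·93439038113726673395 + 3009945163246761613 = 1778351669324053556118 → 21383539335059738935379/1778351669324053556118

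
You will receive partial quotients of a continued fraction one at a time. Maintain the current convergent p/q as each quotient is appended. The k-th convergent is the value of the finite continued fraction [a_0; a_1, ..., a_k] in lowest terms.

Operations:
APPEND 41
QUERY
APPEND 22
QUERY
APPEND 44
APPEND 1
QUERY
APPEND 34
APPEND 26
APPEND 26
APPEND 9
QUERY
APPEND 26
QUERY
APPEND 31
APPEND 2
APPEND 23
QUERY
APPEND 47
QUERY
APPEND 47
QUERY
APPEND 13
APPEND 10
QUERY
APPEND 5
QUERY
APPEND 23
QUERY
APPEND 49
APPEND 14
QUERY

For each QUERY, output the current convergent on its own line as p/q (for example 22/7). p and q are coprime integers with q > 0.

41/1
903/22
40676/991
8715408943/212335782
227564896583/5544222949
337205671163161/8215429746274
15863020563971182/386474908792229
745899172177808715/18172536142981037
97871421760932653485/2384466983818438137
499069661063538751902/12158964363859736395
11576473626222323947231/282040647352592375222
7960024356469626094274325/193932150232324998087044

APPEND 41: p_0 = 41·1 + 0 = 41, q_0 = 41·0 + 1 = 1 → 41/1
APPEND 22: p_1 = 22·41 + 1 = 903, q_1 = 22·1 + 0 = 22 → 903/22
APPEND 44: p_2 = 44·903 + 41 = 39773, q_2 = 44·22 + 1 = 969 → 39773/969
APPEND 1: p_3 = 1·39773 + 903 = 40676, q_3 = 1·969 + 22 = 991 → 40676/991
APPEND 34: p_4 = 34·40676 + 39773 = 1422757, q_4 = 34·991 + 969 = 34663 → 1422757/34663
APPEND 26: p_5 = 26·1422757 + 40676 = 37032358, q_5 = 26·34663 + 991 = 902229 → 37032358/902229
APPEND 26: p_6 = 26·37032358 + 1422757 = 964264065, q_6 = 26·902229 + 34663 = 23492617 → 964264065/23492617
APPEND 9: p_7 = 9·964264065 + 37032358 = 8715408943, q_7 = 9·23492617 + 902229 = 212335782 → 8715408943/212335782
APPEND 26: p_8 = 26·8715408943 + 964264065 = 227564896583, q_8 = 26·212335782 + 23492617 = 5544222949 → 227564896583/5544222949
APPEND 31: p_9 = 31·227564896583 + 8715408943 = 7063227203016, q_9 = 31·5544222949 + 212335782 = 172083247201 → 7063227203016/172083247201
APPEND 2: p_10 = 2·7063227203016 + 227564896583 = 14354019302615, q_10 = 2·172083247201 + 5544222949 = 349710717351 → 14354019302615/349710717351
APPEND 23: p_11 = 23·14354019302615 + 7063227203016 = 337205671163161, q_11 = 23·349710717351 + 172083247201 = 8215429746274 → 337205671163161/8215429746274
APPEND 47: p_12 = 47·337205671163161 + 14354019302615 = 15863020563971182, q_12 = 47·8215429746274 + 349710717351 = 386474908792229 → 15863020563971182/386474908792229
APPEND 47: p_13 = 47·15863020563971182 + 337205671163161 = 745899172177808715, q_13 = 47·386474908792229 + 8215429746274 = 18172536142981037 → 745899172177808715/18172536142981037
APPEND 13: p_14 = 13·745899172177808715 + 15863020563971182 = 9712552258875484477, q_14 = 13·18172536142981037 + 386474908792229 = 236629444767545710 → 9712552258875484477/236629444767545710
APPEND 10: p_15 = 10·9712552258875484477 + 745899172177808715 = 97871421760932653485, q_15 = 10·236629444767545710 + 18172536142981037 = 2384466983818438137 → 97871421760932653485/2384466983818438137
APPEND 5: p_16 = 5·97871421760932653485 + 9712552258875484477 = 499069661063538751902, q_16 = 5·2384466983818438137 + 236629444767545710 = 12158964363859736395 → 499069661063538751902/12158964363859736395
APPEND 23: p_17 = 23·499069661063538751902 + 97871421760932653485 = 11576473626222323947231, q_17 = 23·12158964363859736395 + 2384466983818438137 = 282040647352592375222 → 11576473626222323947231/282040647352592375222
APPEND 49: p_18 = 49·11576473626222323947231 + 499069661063538751902 = 567746277345957412166221, q_18 = 49·282040647352592375222 + 12158964363859736395 = 13832150684640886122273 → 567746277345957412166221/13832150684640886122273
APPEND 14: p_19 = 14·567746277345957412166221 + 11576473626222323947231 = 7960024356469626094274325, q_19 = 14·13832150684640886122273 + 282040647352592375222 = 193932150232324998087044 → 7960024356469626094274325/193932150232324998087044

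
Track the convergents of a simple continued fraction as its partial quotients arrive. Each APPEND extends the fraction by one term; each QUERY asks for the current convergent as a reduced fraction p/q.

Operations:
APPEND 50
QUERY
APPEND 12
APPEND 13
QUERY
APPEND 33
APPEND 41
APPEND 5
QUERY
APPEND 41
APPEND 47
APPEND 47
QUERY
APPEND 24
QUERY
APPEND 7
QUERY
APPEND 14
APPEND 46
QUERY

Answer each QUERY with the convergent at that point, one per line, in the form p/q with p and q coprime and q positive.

APPEND 50: p_0 = 50·1 + 0 = 50, q_0 = 50·0 + 1 = 1 → 50/1
APPEND 12: p_1 = 12·50 + 1 = 601, q_1 = 12·1 + 0 = 12 → 601/12
APPEND 13: p_2 = 13·601 + 50 = 7863, q_2 = 13·12 + 1 = 157 → 7863/157
APPEND 33: p_3 = 33·7863 + 601 = 260080, q_3 = 33·157 + 12 = 5193 → 260080/5193
APPEND 41: p_4 = 41·260080 + 7863 = 10671143, q_4 = 41·5193 + 157 = 213070 → 10671143/213070
APPEND 5: p_5 = 5·10671143 + 260080 = 53615795, q_5 = 5·213070 + 5193 = 1070543 → 53615795/1070543
APPEND 41: p_6 = 41·53615795 + 10671143 = 2208918738, q_6 = 41·1070543 + 213070 = 44105333 → 2208918738/44105333
APPEND 47: p_7 = 47·2208918738 + 53615795 = 103872796481, q_7 = 47·44105333 + 1070543 = 2074021194 → 103872796481/2074021194
APPEND 47: p_8 = 47·103872796481 + 2208918738 = 4884230353345, q_8 = 47·2074021194 + 44105333 = 97523101451 → 4884230353345/97523101451
APPEND 24: p_9 = 24·4884230353345 + 103872796481 = 117325401276761, q_9 = 24·97523101451 + 2074021194 = 2342628456018 → 117325401276761/2342628456018
APPEND 7: p_10 = 7·117325401276761 + 4884230353345 = 826162039290672, q_10 = 7·2342628456018 + 97523101451 = 16495922293577 → 826162039290672/16495922293577
APPEND 14: p_11 = 14·826162039290672 + 117325401276761 = 11683593951346169, q_11 = 14·16495922293577 + 2342628456018 = 233285540566096 → 11683593951346169/233285540566096
APPEND 46: p_12 = 46·11683593951346169 + 826162039290672 = 538271483801214446, q_12 = 46·233285540566096 + 16495922293577 = 10747630788333993 → 538271483801214446/10747630788333993

50/1
7863/157
53615795/1070543
4884230353345/97523101451
117325401276761/2342628456018
826162039290672/16495922293577
538271483801214446/10747630788333993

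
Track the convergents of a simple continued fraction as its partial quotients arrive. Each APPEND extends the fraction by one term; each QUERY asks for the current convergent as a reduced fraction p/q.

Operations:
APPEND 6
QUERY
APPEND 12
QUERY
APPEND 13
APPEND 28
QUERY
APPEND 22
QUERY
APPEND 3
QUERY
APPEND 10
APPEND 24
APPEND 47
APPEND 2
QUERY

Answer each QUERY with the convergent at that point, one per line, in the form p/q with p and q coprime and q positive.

APPEND 6: p_0 = 6·1 + 0 = 6, q_0 = 6·0 + 1 = 1 → 6/1
APPEND 12: p_1 = 12·6 + 1 = 73, q_1 = 12·1 + 0 = 12 → 73/12
APPEND 13: p_2 = 13·73 + 6 = 955, q_2 = 13·12 + 1 = 157 → 955/157
APPEND 28: p_3 = 28·955 + 73 = 26813, q_3 = 28·157 + 12 = 4408 → 26813/4408
APPEND 22: p_4 = 22·26813 + 955 = 590841, q_4 = 22·4408 + 157 = 97133 → 590841/97133
APPEND 3: p_5 = 3·590841 + 26813 = 1799336, q_5 = 3·97133 + 4408 = 295807 → 1799336/295807
APPEND 10: p_6 = 10·1799336 + 590841 = 18584201, q_6 = 10·295807 + 97133 = 3055203 → 18584201/3055203
APPEND 24: p_7 = 24·18584201 + 1799336 = 447820160, q_7 = 24·3055203 + 295807 = 73620679 → 447820160/73620679
APPEND 47: p_8 = 47·447820160 + 18584201 = 21066131721, q_8 = 47·73620679 + 3055203 = 3463227116 → 21066131721/3463227116
APPEND 2: p_9 = 2·21066131721 + 447820160 = 42580083602, q_9 = 2·3463227116 + 73620679 = 7000074911 → 42580083602/7000074911

6/1
73/12
26813/4408
590841/97133
1799336/295807
42580083602/7000074911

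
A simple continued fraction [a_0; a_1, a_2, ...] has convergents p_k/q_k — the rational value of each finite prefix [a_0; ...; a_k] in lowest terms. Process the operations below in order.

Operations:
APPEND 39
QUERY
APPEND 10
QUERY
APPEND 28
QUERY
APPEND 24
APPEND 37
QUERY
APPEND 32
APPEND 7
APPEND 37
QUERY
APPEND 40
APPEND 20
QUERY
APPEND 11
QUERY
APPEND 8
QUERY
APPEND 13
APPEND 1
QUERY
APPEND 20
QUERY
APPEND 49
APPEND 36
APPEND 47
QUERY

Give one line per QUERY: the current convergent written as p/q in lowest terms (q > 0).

APPEND 39: p_0 = 39·1 + 0 = 39, q_0 = 39·0 + 1 = 1 → 39/1
APPEND 10: p_1 = 10·39 + 1 = 391, q_1 = 10·1 + 0 = 10 → 391/10
APPEND 28: p_2 = 28·391 + 39 = 10987, q_2 = 28·10 + 1 = 281 → 10987/281
APPEND 24: p_3 = 24·10987 + 391 = 264079, q_3 = 24·281 + 10 = 6754 → 264079/6754
APPEND 37: p_4 = 37·264079 + 10987 = 9781910, q_4 = 37·6754 + 281 = 250179 → 9781910/250179
APPEND 32: p_5 = 32·9781910 + 264079 = 313285199, q_5 = 32·250179 + 6754 = 8012482 → 313285199/8012482
APPEND 7: p_6 = 7·313285199 + 9781910 = 2202778303, q_6 = 7·8012482 + 250179 = 56337553 → 2202778303/56337553
APPEND 37: p_7 = 37·2202778303 + 313285199 = 81816082410, q_7 = 37·56337553 + 8012482 = 2092501943 → 81816082410/2092501943
APPEND 40: p_8 = 40·81816082410 + 2202778303 = 3274846074703, q_8 = 40·2092501943 + 56337553 = 83756415273 → 3274846074703/83756415273
APPEND 20: p_9 = 20·3274846074703 + 81816082410 = 65578737576470, q_9 = 20·83756415273 + 2092501943 = 1677220807403 → 65578737576470/1677220807403
APPEND 11: p_10 = 11·65578737576470 + 3274846074703 = 724640959415873, q_10 = 11·1677220807403 + 83756415273 = 18533185296706 → 724640959415873/18533185296706
APPEND 8: p_11 = 8·724640959415873 + 65578737576470 = 5862706412903454, q_11 = 8·18533185296706 + 1677220807403 = 149942703181051 → 5862706412903454/149942703181051
APPEND 13: p_12 = 13·5862706412903454 + 724640959415873 = 76939824327160775, q_12 = 13·149942703181051 + 18533185296706 = 1967788326650369 → 76939824327160775/1967788326650369
APPEND 1: p_13 = 1·76939824327160775 + 5862706412903454 = 82802530740064229, q_13 = 1·1967788326650369 + 149942703181051 = 2117731029831420 → 82802530740064229/2117731029831420
APPEND 20: p_14 = 20·82802530740064229 + 76939824327160775 = 1732990439128445355, q_14 = 20·2117731029831420 + 1967788326650369 = 44322408923278769 → 1732990439128445355/44322408923278769
APPEND 49: p_15 = 49·1732990439128445355 + 82802530740064229 = 84999334048033886624, q_15 = 49·44322408923278769 + 2117731029831420 = 2173915768270491101 → 84999334048033886624/2173915768270491101
APPEND 36: p_16 = 36·84999334048033886624 + 1732990439128445355 = 3061709016168348363819, q_16 = 36·2173915768270491101 + 44322408923278769 = 78305290066660958405 → 3061709016168348363819/78305290066660958405
APPEND 47: p_17 = 47·3061709016168348363819 + 84999334048033886624 = 143985323093960406986117, q_17 = 47·78305290066660958405 + 2173915768270491101 = 3682522548901335536136 → 143985323093960406986117/3682522548901335536136

39/1
391/10
10987/281
9781910/250179
81816082410/2092501943
65578737576470/1677220807403
724640959415873/18533185296706
5862706412903454/149942703181051
82802530740064229/2117731029831420
1732990439128445355/44322408923278769
143985323093960406986117/3682522548901335536136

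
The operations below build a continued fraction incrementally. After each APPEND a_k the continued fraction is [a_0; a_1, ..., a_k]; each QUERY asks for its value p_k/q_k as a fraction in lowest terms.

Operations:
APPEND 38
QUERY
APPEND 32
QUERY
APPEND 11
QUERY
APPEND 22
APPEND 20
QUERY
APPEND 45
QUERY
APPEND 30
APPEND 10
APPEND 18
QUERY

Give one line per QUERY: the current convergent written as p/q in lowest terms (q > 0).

APPEND 38: p_0 = 38·1 + 0 = 38, q_0 = 38·0 + 1 = 1 → 38/1
APPEND 32: p_1 = 32·38 + 1 = 1217, q_1 = 32·1 + 0 = 32 → 1217/32
APPEND 11: p_2 = 11·1217 + 38 = 13425, q_2 = 11·32 + 1 = 353 → 13425/353
APPEND 22: p_3 = 22·13425 + 1217 = 296567, q_3 = 22·353 + 32 = 7798 → 296567/7798
APPEND 20: p_4 = 20·296567 + 13425 = 5944765, q_4 = 20·7798 + 353 = 156313 → 5944765/156313
APPEND 45: p_5 = 45·5944765 + 296567 = 267810992, q_5 = 45·156313 + 7798 = 7041883 → 267810992/7041883
APPEND 30: p_6 = 30·267810992 + 5944765 = 8040274525, q_6 = 30·7041883 + 156313 = 211412803 → 8040274525/211412803
APPEND 10: p_7 = 10·8040274525 + 267810992 = 80670556242, q_7 = 10·211412803 + 7041883 = 2121169913 → 80670556242/2121169913
APPEND 18: p_8 = 18·80670556242 + 8040274525 = 1460110286881, q_8 = 18·2121169913 + 211412803 = 38392471237 → 1460110286881/38392471237

38/1
1217/32
13425/353
5944765/156313
267810992/7041883
1460110286881/38392471237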